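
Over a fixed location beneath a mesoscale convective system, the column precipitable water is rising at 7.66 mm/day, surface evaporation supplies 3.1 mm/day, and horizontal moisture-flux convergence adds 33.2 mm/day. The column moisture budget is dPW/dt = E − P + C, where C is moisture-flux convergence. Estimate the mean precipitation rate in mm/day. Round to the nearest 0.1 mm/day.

P ≈ 28.6 mm/day

dPW/dt = +7.66 mm/day.
P = E + C − dPW/dt = 3.1 + (33.2) − (+7.66) = 28.6 mm/day.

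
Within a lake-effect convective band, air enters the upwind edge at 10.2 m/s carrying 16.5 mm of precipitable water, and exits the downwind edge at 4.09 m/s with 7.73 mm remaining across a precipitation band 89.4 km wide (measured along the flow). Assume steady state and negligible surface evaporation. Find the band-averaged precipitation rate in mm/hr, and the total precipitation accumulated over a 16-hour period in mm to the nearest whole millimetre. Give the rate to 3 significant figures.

R ≈ 5.50 mm/hr; total ≈ 88 mm

Column moisture flux per unit crosswind length is F = V × PW.
Inflow: F_in = 10.2 × 16.5 = 168.3 mm·m/s
Outflow: F_out = 4.09 × 7.73 = 31.6157 mm·m/s
Steady-state rate R = (F_in − F_out)/L = (168.3 − 31.6157) / 89400 m = 1.529e-03 mm/s.
R = 1.529e-03 × 3600 = 5.50 mm/hr.
Over 16 h: total = 5.50 × 16 = 88 mm.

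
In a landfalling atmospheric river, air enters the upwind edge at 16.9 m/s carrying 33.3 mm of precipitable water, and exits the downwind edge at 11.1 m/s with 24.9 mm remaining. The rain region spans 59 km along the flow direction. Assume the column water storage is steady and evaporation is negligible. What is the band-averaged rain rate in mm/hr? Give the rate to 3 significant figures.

R ≈ 17.5 mm/hr

Column moisture flux per unit crosswind length is F = V × PW.
Inflow: F_in = 16.9 × 33.3 = 562.77 mm·m/s
Outflow: F_out = 11.1 × 24.9 = 276.39 mm·m/s
Steady-state rate R = (F_in − F_out)/L = (562.77 − 276.39) / 59000 m = 4.854e-03 mm/s.
R = 4.854e-03 × 3600 = 17.5 mm/hr.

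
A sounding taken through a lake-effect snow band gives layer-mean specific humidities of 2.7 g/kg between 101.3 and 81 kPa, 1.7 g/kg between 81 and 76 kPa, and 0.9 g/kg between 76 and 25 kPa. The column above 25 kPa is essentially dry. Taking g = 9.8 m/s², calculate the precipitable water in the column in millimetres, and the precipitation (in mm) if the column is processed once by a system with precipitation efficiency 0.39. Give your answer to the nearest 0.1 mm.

Precipitable water is the column-integrated vapour mass per unit area: PW = (1/g) Σ q̄ Δp, with q in kg/kg and Δp in Pa (1 kg/m² of water = 1 mm).
Layer 101.3–81 kPa: Δp = 203 hPa = 20300 Pa, q̄ = 0.0027 kg/kg → 0.0027 × 20300 / 9.8 = 5.59 mm
Layer 81–76 kPa: Δp = 50 hPa = 5000 Pa, q̄ = 0.0017 kg/kg → 0.0017 × 5000 / 9.8 = 0.87 mm
Layer 76–25 kPa: Δp = 510 hPa = 51000 Pa, q̄ = 0.0009 kg/kg → 0.0009 × 51000 / 9.8 = 4.68 mm
PW = 5.59 + 0.87 + 4.68 = 11.14 ≈ 11.1 mm.
Precipitation = ε × PW = 0.39 × 11.1 = 4.3 mm.

PW ≈ 11.1 mm; precipitation ≈ 4.3 mm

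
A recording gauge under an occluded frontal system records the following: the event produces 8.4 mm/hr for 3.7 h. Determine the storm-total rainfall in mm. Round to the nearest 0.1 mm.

Total = Σ Rᵢ Δtᵢ = 8.4 × 3.7
      = 31.08 = 31.1 mm.

total ≈ 31.1 mm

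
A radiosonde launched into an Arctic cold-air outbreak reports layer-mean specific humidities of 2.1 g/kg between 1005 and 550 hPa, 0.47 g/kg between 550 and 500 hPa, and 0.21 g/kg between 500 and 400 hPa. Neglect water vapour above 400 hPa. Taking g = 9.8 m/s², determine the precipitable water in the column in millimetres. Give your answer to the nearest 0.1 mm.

PW ≈ 10.2 mm

Precipitable water is the column-integrated vapour mass per unit area: PW = (1/g) Σ q̄ Δp, with q in kg/kg and Δp in Pa (1 kg/m² of water = 1 mm).
Layer 1005–550 hPa: Δp = 455 hPa = 45500 Pa, q̄ = 0.0021 kg/kg → 0.0021 × 45500 / 9.8 = 9.75 mm
Layer 550–500 hPa: Δp = 50 hPa = 5000 Pa, q̄ = 0.00047 kg/kg → 0.00047 × 5000 / 9.8 = 0.24 mm
Layer 500–400 hPa: Δp = 100 hPa = 10000 Pa, q̄ = 0.00021 kg/kg → 0.00021 × 10000 / 9.8 = 0.21 mm
PW = 9.75 + 0.24 + 0.21 = 10.20 ≈ 10.2 mm.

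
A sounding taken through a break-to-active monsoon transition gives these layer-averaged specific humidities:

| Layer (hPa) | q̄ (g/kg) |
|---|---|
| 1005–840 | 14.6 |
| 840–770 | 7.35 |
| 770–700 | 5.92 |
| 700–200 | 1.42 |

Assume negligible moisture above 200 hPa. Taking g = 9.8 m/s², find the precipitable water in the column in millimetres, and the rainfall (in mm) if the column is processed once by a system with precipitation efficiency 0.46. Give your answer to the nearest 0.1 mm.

PW ≈ 41.3 mm; rainfall ≈ 19.0 mm

Precipitable water is the column-integrated vapour mass per unit area: PW = (1/g) Σ q̄ Δp, with q in kg/kg and Δp in Pa (1 kg/m² of water = 1 mm).
Layer 1005–840 hPa: Δp = 165 hPa = 16500 Pa, q̄ = 0.0146 kg/kg → 0.0146 × 16500 / 9.8 = 24.58 mm
Layer 840–770 hPa: Δp = 70 hPa = 7000 Pa, q̄ = 0.00735 kg/kg → 0.00735 × 7000 / 9.8 = 5.25 mm
Layer 770–700 hPa: Δp = 70 hPa = 7000 Pa, q̄ = 0.00592 kg/kg → 0.00592 × 7000 / 9.8 = 4.23 mm
Layer 700–200 hPa: Δp = 500 hPa = 50000 Pa, q̄ = 0.00142 kg/kg → 0.00142 × 50000 / 9.8 = 7.24 mm
PW = 24.58 + 5.25 + 4.23 + 7.24 = 41.30 ≈ 41.3 mm.
Rainfall = ε × PW = 0.46 × 41.3 = 19.0 mm.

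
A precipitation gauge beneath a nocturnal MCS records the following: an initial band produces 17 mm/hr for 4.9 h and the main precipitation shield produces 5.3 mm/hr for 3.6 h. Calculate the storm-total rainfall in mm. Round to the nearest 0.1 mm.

total ≈ 102.4 mm

Total = Σ Rᵢ Δtᵢ = 17 × 4.9 + 5.3 × 3.6
      = 83.3 + 19.08 = 102.4 mm.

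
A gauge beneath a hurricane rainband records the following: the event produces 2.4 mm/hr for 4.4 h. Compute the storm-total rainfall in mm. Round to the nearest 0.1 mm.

Total = Σ Rᵢ Δtᵢ = 2.4 × 4.4
      = 10.56 = 10.6 mm.

total ≈ 10.6 mm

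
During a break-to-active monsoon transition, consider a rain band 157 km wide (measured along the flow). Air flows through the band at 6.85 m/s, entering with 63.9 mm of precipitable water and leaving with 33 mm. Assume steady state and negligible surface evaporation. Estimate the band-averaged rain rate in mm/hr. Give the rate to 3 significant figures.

Column moisture flux per unit crosswind length is F = V × PW.
Inflow: F_in = 6.85 × 63.9 = 437.715 mm·m/s
Outflow: F_out = 6.85 × 33 = 226.05 mm·m/s
Steady-state rate R = (F_in − F_out)/L = (437.715 − 226.05) / 157000 m = 1.348e-03 mm/s.
R = 1.348e-03 × 3600 = 4.85 mm/hr.

R ≈ 4.85 mm/hr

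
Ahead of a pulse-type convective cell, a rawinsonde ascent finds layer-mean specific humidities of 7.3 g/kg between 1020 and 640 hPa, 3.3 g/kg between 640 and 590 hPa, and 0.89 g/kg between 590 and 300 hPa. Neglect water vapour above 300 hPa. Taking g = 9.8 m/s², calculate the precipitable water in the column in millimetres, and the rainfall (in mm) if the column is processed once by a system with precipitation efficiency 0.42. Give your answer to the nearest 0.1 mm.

PW ≈ 32.6 mm; rainfall ≈ 13.7 mm

Precipitable water is the column-integrated vapour mass per unit area: PW = (1/g) Σ q̄ Δp, with q in kg/kg and Δp in Pa (1 kg/m² of water = 1 mm).
Layer 1020–640 hPa: Δp = 380 hPa = 38000 Pa, q̄ = 0.0073 kg/kg → 0.0073 × 38000 / 9.8 = 28.31 mm
Layer 640–590 hPa: Δp = 50 hPa = 5000 Pa, q̄ = 0.0033 kg/kg → 0.0033 × 5000 / 9.8 = 1.68 mm
Layer 590–300 hPa: Δp = 290 hPa = 29000 Pa, q̄ = 0.00089 kg/kg → 0.00089 × 29000 / 9.8 = 2.63 mm
PW = 28.31 + 1.68 + 2.63 = 32.62 ≈ 32.6 mm.
Rainfall = ε × PW = 0.42 × 32.6 = 13.7 mm.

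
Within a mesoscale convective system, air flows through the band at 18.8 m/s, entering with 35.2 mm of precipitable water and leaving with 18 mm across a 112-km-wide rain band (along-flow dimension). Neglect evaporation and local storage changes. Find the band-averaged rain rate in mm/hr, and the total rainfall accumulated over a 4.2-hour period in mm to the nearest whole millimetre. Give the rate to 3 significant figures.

Column moisture flux per unit crosswind length is F = V × PW.
Inflow: F_in = 18.8 × 35.2 = 661.76 mm·m/s
Outflow: F_out = 18.8 × 18 = 338.4 mm·m/s
Steady-state rate R = (F_in − F_out)/L = (661.76 − 338.4) / 112000 m = 2.887e-03 mm/s.
R = 2.887e-03 × 3600 = 10.4 mm/hr.
Over 4.2 h: total = 10.4 × 4.2 = 43.68 ≈ 44 mm.

R ≈ 10.4 mm/hr; total ≈ 44 mm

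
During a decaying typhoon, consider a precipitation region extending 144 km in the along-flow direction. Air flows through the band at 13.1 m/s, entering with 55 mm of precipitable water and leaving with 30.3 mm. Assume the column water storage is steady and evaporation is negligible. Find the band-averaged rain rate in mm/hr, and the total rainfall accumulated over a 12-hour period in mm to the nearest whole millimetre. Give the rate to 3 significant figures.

Column moisture flux per unit crosswind length is F = V × PW.
Inflow: F_in = 13.1 × 55 = 720.5 mm·m/s
Outflow: F_out = 13.1 × 30.3 = 396.93 mm·m/s
Steady-state rate R = (F_in − F_out)/L = (720.5 − 396.93) / 144000 m = 2.247e-03 mm/s.
R = 2.247e-03 × 3600 = 8.09 mm/hr.
Over 12 h: total = 8.09 × 12 = 97.08 ≈ 97 mm.

R ≈ 8.09 mm/hr; total ≈ 97 mm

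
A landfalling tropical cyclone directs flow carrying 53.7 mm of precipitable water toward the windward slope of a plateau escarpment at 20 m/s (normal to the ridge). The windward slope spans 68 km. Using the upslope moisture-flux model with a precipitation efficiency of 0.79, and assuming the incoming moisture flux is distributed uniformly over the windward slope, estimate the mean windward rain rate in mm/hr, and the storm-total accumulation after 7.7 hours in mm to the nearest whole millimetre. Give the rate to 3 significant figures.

R ≈ 44.9 mm/hr; total ≈ 346 mm

Incoming column moisture flux per unit ridge length: F = V × PW = 20 × 53.7 = 1074 mm·m/s.
Spread over the 68 km slope with efficiency ε = 0.79: R = ε·F/W = 0.79 × 1074 / 68000 m = 1.248e-02 mm/s.
R = 1.248e-02 × 3600 = 44.9 mm/hr.
Over 7.7 h: total = 44.9 × 7.7 = 345.73 ≈ 346 mm.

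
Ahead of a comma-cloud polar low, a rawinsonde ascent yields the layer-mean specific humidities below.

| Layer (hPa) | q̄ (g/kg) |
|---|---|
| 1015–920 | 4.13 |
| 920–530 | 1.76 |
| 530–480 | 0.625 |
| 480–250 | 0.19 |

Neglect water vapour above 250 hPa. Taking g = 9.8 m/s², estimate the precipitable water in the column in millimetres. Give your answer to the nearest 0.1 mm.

PW ≈ 11.8 mm

Precipitable water is the column-integrated vapour mass per unit area: PW = (1/g) Σ q̄ Δp, with q in kg/kg and Δp in Pa (1 kg/m² of water = 1 mm).
Layer 1015–920 hPa: Δp = 95 hPa = 9500 Pa, q̄ = 0.00413 kg/kg → 0.00413 × 9500 / 9.8 = 4.00 mm
Layer 920–530 hPa: Δp = 390 hPa = 39000 Pa, q̄ = 0.00176 kg/kg → 0.00176 × 39000 / 9.8 = 7.00 mm
Layer 530–480 hPa: Δp = 50 hPa = 5000 Pa, q̄ = 0.000625 kg/kg → 0.000625 × 5000 / 9.8 = 0.32 mm
Layer 480–250 hPa: Δp = 230 hPa = 23000 Pa, q̄ = 0.00019 kg/kg → 0.00019 × 23000 / 9.8 = 0.45 mm
PW = 4.00 + 7.00 + 0.32 + 0.45 = 11.77 ≈ 11.8 mm.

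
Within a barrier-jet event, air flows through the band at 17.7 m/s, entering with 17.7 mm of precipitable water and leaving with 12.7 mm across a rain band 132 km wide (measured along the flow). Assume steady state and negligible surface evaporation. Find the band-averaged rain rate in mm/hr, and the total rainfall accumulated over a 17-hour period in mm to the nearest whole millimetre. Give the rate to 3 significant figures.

Column moisture flux per unit crosswind length is F = V × PW.
Inflow: F_in = 17.7 × 17.7 = 313.29 mm·m/s
Outflow: F_out = 17.7 × 12.7 = 224.79 mm·m/s
Steady-state rate R = (F_in − F_out)/L = (313.29 − 224.79) / 132000 m = 6.705e-04 mm/s.
R = 6.705e-04 × 3600 = 2.41 mm/hr.
Over 17 h: total = 2.41 × 17 = 40.97 ≈ 41 mm.

R ≈ 2.41 mm/hr; total ≈ 41 mm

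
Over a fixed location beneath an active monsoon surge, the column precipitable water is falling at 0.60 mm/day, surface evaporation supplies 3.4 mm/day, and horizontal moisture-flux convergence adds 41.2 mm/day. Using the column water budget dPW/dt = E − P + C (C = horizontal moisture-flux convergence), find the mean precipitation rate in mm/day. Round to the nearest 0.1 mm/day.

P ≈ 45.2 mm/day

dPW/dt = -0.60 mm/day.
P = E + C − dPW/dt = 3.4 + (41.2) − (-0.60) = 45.2 mm/day.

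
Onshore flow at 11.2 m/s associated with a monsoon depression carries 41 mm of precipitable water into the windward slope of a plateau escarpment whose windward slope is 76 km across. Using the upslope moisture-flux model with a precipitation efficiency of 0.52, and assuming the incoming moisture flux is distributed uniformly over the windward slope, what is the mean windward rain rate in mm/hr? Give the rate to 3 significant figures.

Incoming column moisture flux per unit ridge length: F = V × PW = 11.2 × 41 = 459.2 mm·m/s.
Spread over the 76 km slope with efficiency ε = 0.52: R = ε·F/W = 0.52 × 459.2 / 76000 m = 3.142e-03 mm/s.
R = 3.142e-03 × 3600 = 11.3 mm/hr.

R ≈ 11.3 mm/hr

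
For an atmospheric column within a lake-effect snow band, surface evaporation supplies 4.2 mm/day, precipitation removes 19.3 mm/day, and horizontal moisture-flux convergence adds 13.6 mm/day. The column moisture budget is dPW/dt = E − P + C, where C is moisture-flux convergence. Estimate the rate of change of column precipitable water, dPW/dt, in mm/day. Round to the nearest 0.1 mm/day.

dPW/dt = E − P + C = 4.2 − 19.3 + (13.6) = -1.5 mm/day.

dPW/dt ≈ -1.5 mm/day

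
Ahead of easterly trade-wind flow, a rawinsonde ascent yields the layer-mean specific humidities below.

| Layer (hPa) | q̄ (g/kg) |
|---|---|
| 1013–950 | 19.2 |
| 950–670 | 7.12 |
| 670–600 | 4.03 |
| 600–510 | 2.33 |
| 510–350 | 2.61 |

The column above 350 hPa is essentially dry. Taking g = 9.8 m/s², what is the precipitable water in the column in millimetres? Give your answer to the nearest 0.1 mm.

PW ≈ 42.0 mm

Precipitable water is the column-integrated vapour mass per unit area: PW = (1/g) Σ q̄ Δp, with q in kg/kg and Δp in Pa (1 kg/m² of water = 1 mm).
Layer 1013–950 hPa: Δp = 63 hPa = 6300 Pa, q̄ = 0.0192 kg/kg → 0.0192 × 6300 / 9.8 = 12.34 mm
Layer 950–670 hPa: Δp = 280 hPa = 28000 Pa, q̄ = 0.00712 kg/kg → 0.00712 × 28000 / 9.8 = 20.34 mm
Layer 670–600 hPa: Δp = 70 hPa = 7000 Pa, q̄ = 0.00403 kg/kg → 0.00403 × 7000 / 9.8 = 2.88 mm
Layer 600–510 hPa: Δp = 90 hPa = 9000 Pa, q̄ = 0.00233 kg/kg → 0.00233 × 9000 / 9.8 = 2.14 mm
Layer 510–350 hPa: Δp = 160 hPa = 16000 Pa, q̄ = 0.00261 kg/kg → 0.00261 × 16000 / 9.8 = 4.26 mm
PW = 12.34 + 20.34 + 2.88 + 2.14 + 4.26 = 41.96 ≈ 42.0 mm.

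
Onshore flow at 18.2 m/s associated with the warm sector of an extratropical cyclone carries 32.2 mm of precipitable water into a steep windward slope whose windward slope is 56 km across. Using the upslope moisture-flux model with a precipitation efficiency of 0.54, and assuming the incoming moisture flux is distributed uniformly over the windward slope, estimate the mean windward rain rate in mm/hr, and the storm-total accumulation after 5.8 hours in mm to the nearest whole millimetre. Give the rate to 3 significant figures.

R ≈ 20.3 mm/hr; total ≈ 118 mm

Incoming column moisture flux per unit ridge length: F = V × PW = 18.2 × 32.2 = 586.04 mm·m/s.
Spread over the 56 km slope with efficiency ε = 0.54: R = ε·F/W = 0.54 × 586.04 / 56000 m = 5.651e-03 mm/s.
R = 5.651e-03 × 3600 = 20.3 mm/hr.
Over 5.8 h: total = 20.3 × 5.8 = 117.74 ≈ 118 mm.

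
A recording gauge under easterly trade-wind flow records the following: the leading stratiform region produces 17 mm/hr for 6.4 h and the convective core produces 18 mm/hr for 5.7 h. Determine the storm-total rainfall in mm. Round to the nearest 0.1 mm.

total ≈ 211.4 mm

Total = Σ Rᵢ Δtᵢ = 17 × 6.4 + 18 × 5.7
      = 108.8 + 102.6 = 211.4 mm.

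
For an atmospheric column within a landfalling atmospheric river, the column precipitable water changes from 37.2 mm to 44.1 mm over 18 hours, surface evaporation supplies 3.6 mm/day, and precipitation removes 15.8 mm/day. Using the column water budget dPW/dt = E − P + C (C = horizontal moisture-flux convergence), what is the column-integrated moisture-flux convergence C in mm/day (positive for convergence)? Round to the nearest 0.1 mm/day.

dPW/dt = (44.1 − 37.2) mm / (18/24 day) = +9.200 mm/day.
C = dPW/dt − E + P = (+9.200) − 3.6 + 15.8 = 21.4 mm/day.

C ≈ 21.4 mm/day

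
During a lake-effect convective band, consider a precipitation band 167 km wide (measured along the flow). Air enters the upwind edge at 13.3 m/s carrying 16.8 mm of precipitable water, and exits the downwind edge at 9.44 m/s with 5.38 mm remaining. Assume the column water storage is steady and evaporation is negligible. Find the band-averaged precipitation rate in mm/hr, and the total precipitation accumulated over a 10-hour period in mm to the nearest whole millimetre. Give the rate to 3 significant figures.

Column moisture flux per unit crosswind length is F = V × PW.
Inflow: F_in = 13.3 × 16.8 = 223.44 mm·m/s
Outflow: F_out = 9.44 × 5.38 = 50.7872 mm·m/s
Steady-state rate R = (F_in − F_out)/L = (223.44 − 50.7872) / 167000 m = 1.034e-03 mm/s.
R = 1.034e-03 × 3600 = 3.72 mm/hr.
Over 10 h: total = 3.72 × 10 = 37.2 ≈ 37 mm.

R ≈ 3.72 mm/hr; total ≈ 37 mm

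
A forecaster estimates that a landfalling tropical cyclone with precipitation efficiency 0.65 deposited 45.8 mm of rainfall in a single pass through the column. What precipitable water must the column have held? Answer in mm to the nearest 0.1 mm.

PW = rainfall / ε = 45.8 / 0.65 = 70.5 mm.

PW ≈ 70.5 mm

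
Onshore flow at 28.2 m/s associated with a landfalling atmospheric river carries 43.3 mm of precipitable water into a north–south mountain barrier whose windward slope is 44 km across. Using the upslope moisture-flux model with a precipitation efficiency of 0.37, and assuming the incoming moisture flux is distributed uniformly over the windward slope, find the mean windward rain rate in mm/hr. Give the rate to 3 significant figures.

Incoming column moisture flux per unit ridge length: F = V × PW = 28.2 × 43.3 = 1221.06 mm·m/s.
Spread over the 44 km slope with efficiency ε = 0.37: R = ε·F/W = 0.37 × 1221.06 / 44000 m = 1.027e-02 mm/s.
R = 1.027e-02 × 3600 = 37.0 mm/hr.

R ≈ 37.0 mm/hr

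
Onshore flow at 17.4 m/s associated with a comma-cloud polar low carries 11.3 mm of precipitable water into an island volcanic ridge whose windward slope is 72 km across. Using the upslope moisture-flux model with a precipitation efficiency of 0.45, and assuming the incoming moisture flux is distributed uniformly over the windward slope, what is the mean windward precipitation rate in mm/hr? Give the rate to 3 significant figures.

Incoming column moisture flux per unit ridge length: F = V × PW = 17.4 × 11.3 = 196.62 mm·m/s.
Spread over the 72 km slope with efficiency ε = 0.45: R = ε·F/W = 0.45 × 196.62 / 72000 m = 1.229e-03 mm/s.
R = 1.229e-03 × 3600 = 4.42 mm/hr.

R ≈ 4.42 mm/hr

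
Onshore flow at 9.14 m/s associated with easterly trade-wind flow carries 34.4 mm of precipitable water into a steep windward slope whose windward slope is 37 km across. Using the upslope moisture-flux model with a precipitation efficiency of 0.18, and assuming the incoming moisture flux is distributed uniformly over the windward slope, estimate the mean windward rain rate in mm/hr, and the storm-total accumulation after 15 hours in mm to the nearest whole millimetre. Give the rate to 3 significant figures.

R ≈ 5.51 mm/hr; total ≈ 83 mm

Incoming column moisture flux per unit ridge length: F = V × PW = 9.14 × 34.4 = 314.416 mm·m/s.
Spread over the 37 km slope with efficiency ε = 0.18: R = ε·F/W = 0.18 × 314.416 / 37000 m = 1.530e-03 mm/s.
R = 1.530e-03 × 3600 = 5.51 mm/hr.
Over 15 h: total = 5.51 × 15 = 82.65 ≈ 83 mm.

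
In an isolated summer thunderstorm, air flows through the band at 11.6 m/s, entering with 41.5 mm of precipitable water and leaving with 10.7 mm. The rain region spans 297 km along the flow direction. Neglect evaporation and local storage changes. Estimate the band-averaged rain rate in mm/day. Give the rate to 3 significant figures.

R ≈ 104 mm/day

Column moisture flux per unit crosswind length is F = V × PW.
Inflow: F_in = 11.6 × 41.5 = 481.4 mm·m/s
Outflow: F_out = 11.6 × 10.7 = 124.12 mm·m/s
Steady-state rate R = (F_in − F_out)/L = (481.4 − 124.12) / 297000 m = 1.203e-03 mm/s.
R = 1.203e-03 × 3600 × 24 = 104 mm/day.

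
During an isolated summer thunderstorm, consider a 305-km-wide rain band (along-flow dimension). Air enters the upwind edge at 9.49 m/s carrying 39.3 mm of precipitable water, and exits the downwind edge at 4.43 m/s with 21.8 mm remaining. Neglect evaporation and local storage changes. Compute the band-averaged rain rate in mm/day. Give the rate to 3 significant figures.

R ≈ 78.3 mm/day

Column moisture flux per unit crosswind length is F = V × PW.
Inflow: F_in = 9.49 × 39.3 = 372.957 mm·m/s
Outflow: F_out = 4.43 × 21.8 = 96.574 mm·m/s
Steady-state rate R = (F_in − F_out)/L = (372.957 − 96.574) / 305000 m = 9.062e-04 mm/s.
R = 9.062e-04 × 3600 × 24 = 78.3 mm/day.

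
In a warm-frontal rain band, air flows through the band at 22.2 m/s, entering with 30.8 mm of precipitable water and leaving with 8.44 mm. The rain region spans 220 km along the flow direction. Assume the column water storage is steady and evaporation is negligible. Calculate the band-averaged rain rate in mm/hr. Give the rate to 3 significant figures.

R ≈ 8.12 mm/hr

Column moisture flux per unit crosswind length is F = V × PW.
Inflow: F_in = 22.2 × 30.8 = 683.76 mm·m/s
Outflow: F_out = 22.2 × 8.44 = 187.368 mm·m/s
Steady-state rate R = (F_in − F_out)/L = (683.76 − 187.368) / 220000 m = 2.256e-03 mm/s.
R = 2.256e-03 × 3600 = 8.12 mm/hr.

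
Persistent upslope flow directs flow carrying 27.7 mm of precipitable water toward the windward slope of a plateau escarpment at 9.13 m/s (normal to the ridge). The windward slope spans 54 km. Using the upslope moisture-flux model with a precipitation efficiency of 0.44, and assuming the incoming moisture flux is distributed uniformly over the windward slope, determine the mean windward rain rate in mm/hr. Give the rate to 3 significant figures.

Incoming column moisture flux per unit ridge length: F = V × PW = 9.13 × 27.7 = 252.901 mm·m/s.
Spread over the 54 km slope with efficiency ε = 0.44: R = ε·F/W = 0.44 × 252.901 / 54000 m = 2.061e-03 mm/s.
R = 2.061e-03 × 3600 = 7.42 mm/hr.

R ≈ 7.42 mm/hr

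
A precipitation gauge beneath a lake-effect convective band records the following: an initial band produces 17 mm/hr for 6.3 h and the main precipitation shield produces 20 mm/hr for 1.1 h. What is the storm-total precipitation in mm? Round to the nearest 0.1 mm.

total ≈ 129.1 mm

Total = Σ Rᵢ Δtᵢ = 17 × 6.3 + 20 × 1.1
      = 107.1 + 22 = 129.1 mm.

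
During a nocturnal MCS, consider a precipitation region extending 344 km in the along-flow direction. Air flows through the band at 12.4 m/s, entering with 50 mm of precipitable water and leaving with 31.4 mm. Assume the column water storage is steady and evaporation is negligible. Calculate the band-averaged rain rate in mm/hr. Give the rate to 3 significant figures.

Column moisture flux per unit crosswind length is F = V × PW.
Inflow: F_in = 12.4 × 50 = 620 mm·m/s
Outflow: F_out = 12.4 × 31.4 = 389.36 mm·m/s
Steady-state rate R = (F_in − F_out)/L = (620 − 389.36) / 344000 m = 6.705e-04 mm/s.
R = 6.705e-04 × 3600 = 2.41 mm/hr.

R ≈ 2.41 mm/hr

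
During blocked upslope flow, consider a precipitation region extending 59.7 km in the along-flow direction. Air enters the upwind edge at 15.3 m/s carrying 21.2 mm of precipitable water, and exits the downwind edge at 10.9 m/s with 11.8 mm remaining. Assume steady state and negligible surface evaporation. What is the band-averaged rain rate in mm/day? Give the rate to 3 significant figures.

R ≈ 283 mm/day

Column moisture flux per unit crosswind length is F = V × PW.
Inflow: F_in = 15.3 × 21.2 = 324.36 mm·m/s
Outflow: F_out = 10.9 × 11.8 = 128.62 mm·m/s
Steady-state rate R = (F_in − F_out)/L = (324.36 − 128.62) / 59700 m = 3.279e-03 mm/s.
R = 3.279e-03 × 3600 × 24 = 283 mm/day.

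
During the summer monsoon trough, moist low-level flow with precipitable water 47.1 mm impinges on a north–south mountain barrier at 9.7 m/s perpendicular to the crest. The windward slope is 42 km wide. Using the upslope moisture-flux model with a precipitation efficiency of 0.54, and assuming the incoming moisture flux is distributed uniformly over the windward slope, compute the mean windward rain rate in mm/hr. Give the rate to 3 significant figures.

Incoming column moisture flux per unit ridge length: F = V × PW = 9.7 × 47.1 = 456.87 mm·m/s.
Spread over the 42 km slope with efficiency ε = 0.54: R = ε·F/W = 0.54 × 456.87 / 42000 m = 5.874e-03 mm/s.
R = 5.874e-03 × 3600 = 21.1 mm/hr.

R ≈ 21.1 mm/hr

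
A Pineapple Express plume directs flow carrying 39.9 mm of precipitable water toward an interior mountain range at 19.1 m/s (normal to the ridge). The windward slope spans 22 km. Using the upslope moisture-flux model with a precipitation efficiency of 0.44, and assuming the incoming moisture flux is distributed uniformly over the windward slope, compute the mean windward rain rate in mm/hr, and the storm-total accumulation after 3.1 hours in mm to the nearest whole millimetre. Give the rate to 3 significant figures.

R ≈ 54.9 mm/hr; total ≈ 170 mm

Incoming column moisture flux per unit ridge length: F = V × PW = 19.1 × 39.9 = 762.09 mm·m/s.
Spread over the 22 km slope with efficiency ε = 0.44: R = ε·F/W = 0.44 × 762.09 / 22000 m = 1.524e-02 mm/s.
R = 1.524e-02 × 3600 = 54.9 mm/hr.
Over 3.1 h: total = 54.9 × 3.1 = 170.19 ≈ 170 mm.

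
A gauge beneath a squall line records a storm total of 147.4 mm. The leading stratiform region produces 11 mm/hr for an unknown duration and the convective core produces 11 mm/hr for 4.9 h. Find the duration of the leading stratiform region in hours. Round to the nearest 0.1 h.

duration ≈ 8.5 h

Known phases: 11 × 4.9 = 53.9 mm.
Remaining depth = 147.4 − 53.9 = 93.5 mm.
Duration = 93.5 / 11 = 8.5 h.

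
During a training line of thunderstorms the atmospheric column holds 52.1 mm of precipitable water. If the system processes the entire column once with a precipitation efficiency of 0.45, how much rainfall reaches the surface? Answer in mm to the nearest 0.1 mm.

rainfall ≈ 23.4 mm

Rainfall = ε × PW = 0.45 × 52.1 = 23.4 mm.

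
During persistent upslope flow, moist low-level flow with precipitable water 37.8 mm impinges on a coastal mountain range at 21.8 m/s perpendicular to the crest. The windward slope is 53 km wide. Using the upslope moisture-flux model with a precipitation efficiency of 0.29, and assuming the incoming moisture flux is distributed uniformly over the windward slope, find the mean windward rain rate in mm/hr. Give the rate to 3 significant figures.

R ≈ 16.2 mm/hr

Incoming column moisture flux per unit ridge length: F = V × PW = 21.8 × 37.8 = 824.04 mm·m/s.
Spread over the 53 km slope with efficiency ε = 0.29: R = ε·F/W = 0.29 × 824.04 / 53000 m = 4.509e-03 mm/s.
R = 4.509e-03 × 3600 = 16.2 mm/hr.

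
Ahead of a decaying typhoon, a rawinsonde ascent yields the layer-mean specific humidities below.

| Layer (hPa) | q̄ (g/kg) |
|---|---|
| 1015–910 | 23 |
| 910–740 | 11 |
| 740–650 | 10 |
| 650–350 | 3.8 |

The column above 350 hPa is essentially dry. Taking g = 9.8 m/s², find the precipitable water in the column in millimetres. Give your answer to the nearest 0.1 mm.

Precipitable water is the column-integrated vapour mass per unit area: PW = (1/g) Σ q̄ Δp, with q in kg/kg and Δp in Pa (1 kg/m² of water = 1 mm).
Layer 1015–910 hPa: Δp = 105 hPa = 10500 Pa, q̄ = 0.023 kg/kg → 0.023 × 10500 / 9.8 = 24.64 mm
Layer 910–740 hPa: Δp = 170 hPa = 17000 Pa, q̄ = 0.011 kg/kg → 0.011 × 17000 / 9.8 = 19.08 mm
Layer 740–650 hPa: Δp = 90 hPa = 9000 Pa, q̄ = 0.01 kg/kg → 0.01 × 9000 / 9.8 = 9.18 mm
Layer 650–350 hPa: Δp = 300 hPa = 30000 Pa, q̄ = 0.0038 kg/kg → 0.0038 × 30000 / 9.8 = 11.63 mm
PW = 24.64 + 19.08 + 9.18 + 11.63 = 64.53 ≈ 64.5 mm.

PW ≈ 64.5 mm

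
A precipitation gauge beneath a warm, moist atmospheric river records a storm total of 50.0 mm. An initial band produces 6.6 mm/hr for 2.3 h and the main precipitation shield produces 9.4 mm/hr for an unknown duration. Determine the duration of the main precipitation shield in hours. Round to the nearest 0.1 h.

duration ≈ 3.7 h

Known phases: 6.6 × 2.3 = 15.18 mm.
Remaining depth = 50.0 − 15.18 = 34.82 mm.
Duration = 34.82 / 9.4 = 3.7 h.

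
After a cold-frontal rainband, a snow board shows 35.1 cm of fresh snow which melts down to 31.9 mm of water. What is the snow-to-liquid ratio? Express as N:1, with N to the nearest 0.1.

ratio ≈ 11.0

Ratio = snow depth / SWE = 351 mm / 31.9 mm = 11.0, i.e. 11.0:1.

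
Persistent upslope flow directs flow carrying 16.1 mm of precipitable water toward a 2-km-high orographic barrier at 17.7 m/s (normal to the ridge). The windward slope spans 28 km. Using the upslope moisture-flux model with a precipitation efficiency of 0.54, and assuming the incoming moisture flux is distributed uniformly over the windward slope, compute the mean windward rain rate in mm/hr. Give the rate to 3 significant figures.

Incoming column moisture flux per unit ridge length: F = V × PW = 17.7 × 16.1 = 284.97 mm·m/s.
Spread over the 28 km slope with efficiency ε = 0.54: R = ε·F/W = 0.54 × 284.97 / 28000 m = 5.496e-03 mm/s.
R = 5.496e-03 × 3600 = 19.8 mm/hr.

R ≈ 19.8 mm/hr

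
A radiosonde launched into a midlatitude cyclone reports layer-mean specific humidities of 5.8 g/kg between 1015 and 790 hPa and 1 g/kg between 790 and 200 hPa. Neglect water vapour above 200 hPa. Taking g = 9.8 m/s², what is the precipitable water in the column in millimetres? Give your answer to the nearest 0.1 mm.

PW ≈ 19.3 mm

Precipitable water is the column-integrated vapour mass per unit area: PW = (1/g) Σ q̄ Δp, with q in kg/kg and Δp in Pa (1 kg/m² of water = 1 mm).
Layer 1015–790 hPa: Δp = 225 hPa = 22500 Pa, q̄ = 0.0058 kg/kg → 0.0058 × 22500 / 9.8 = 13.32 mm
Layer 790–200 hPa: Δp = 590 hPa = 59000 Pa, q̄ = 0.001 kg/kg → 0.001 × 59000 / 9.8 = 6.02 mm
PW = 13.32 + 6.02 = 19.34 ≈ 19.3 mm.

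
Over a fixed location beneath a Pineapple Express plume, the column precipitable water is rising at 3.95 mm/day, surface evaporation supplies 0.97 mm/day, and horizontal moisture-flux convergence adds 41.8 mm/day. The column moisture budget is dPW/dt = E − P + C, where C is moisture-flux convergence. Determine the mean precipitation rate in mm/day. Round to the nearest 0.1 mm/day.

dPW/dt = +3.95 mm/day.
P = E + C − dPW/dt = 0.97 + (41.8) − (+3.95) = 38.8 mm/day.

P ≈ 38.8 mm/day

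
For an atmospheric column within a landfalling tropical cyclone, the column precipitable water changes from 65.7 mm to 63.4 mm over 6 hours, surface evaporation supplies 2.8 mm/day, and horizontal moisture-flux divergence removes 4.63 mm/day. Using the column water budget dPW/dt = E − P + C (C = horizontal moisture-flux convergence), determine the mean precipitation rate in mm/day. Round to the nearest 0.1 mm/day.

P ≈ 7.4 mm/day

dPW/dt = (63.4 − 65.7) mm / (6/24 day) = -9.200 mm/day.
P = E + C − dPW/dt = 2.8 + (-4.63) − (-9.200) = 7.4 mm/day.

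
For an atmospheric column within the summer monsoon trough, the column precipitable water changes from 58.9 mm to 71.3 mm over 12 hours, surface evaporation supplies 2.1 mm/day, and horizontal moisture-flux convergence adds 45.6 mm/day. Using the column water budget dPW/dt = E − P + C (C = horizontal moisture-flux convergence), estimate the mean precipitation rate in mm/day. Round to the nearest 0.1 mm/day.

dPW/dt = (71.3 − 58.9) mm / (12/24 day) = +24.800 mm/day.
P = E + C − dPW/dt = 2.1 + (45.6) − (+24.800) = 22.9 mm/day.

P ≈ 22.9 mm/day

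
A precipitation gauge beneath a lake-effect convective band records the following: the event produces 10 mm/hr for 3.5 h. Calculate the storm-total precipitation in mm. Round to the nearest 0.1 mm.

total ≈ 35.0 mm

Total = Σ Rᵢ Δtᵢ = 10 × 3.5
      = 35 = 35.0 mm.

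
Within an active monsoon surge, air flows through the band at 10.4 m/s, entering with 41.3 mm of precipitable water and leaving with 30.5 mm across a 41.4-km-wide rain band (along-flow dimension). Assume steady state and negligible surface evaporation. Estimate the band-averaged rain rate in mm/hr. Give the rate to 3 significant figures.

R ≈ 9.77 mm/hr

Column moisture flux per unit crosswind length is F = V × PW.
Inflow: F_in = 10.4 × 41.3 = 429.52 mm·m/s
Outflow: F_out = 10.4 × 30.5 = 317.2 mm·m/s
Steady-state rate R = (F_in − F_out)/L = (429.52 − 317.2) / 41400 m = 2.713e-03 mm/s.
R = 2.713e-03 × 3600 = 9.77 mm/hr.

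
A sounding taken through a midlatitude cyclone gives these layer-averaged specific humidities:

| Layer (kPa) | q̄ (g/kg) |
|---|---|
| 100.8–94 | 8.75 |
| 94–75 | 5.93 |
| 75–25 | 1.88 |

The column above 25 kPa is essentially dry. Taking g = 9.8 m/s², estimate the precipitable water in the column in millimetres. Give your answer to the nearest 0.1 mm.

PW ≈ 27.2 mm

Precipitable water is the column-integrated vapour mass per unit area: PW = (1/g) Σ q̄ Δp, with q in kg/kg and Δp in Pa (1 kg/m² of water = 1 mm).
Layer 100.8–94 kPa: Δp = 68 hPa = 6800 Pa, q̄ = 0.00875 kg/kg → 0.00875 × 6800 / 9.8 = 6.07 mm
Layer 94–75 kPa: Δp = 190 hPa = 19000 Pa, q̄ = 0.00593 kg/kg → 0.00593 × 19000 / 9.8 = 11.50 mm
Layer 75–25 kPa: Δp = 500 hPa = 50000 Pa, q̄ = 0.00188 kg/kg → 0.00188 × 50000 / 9.8 = 9.59 mm
PW = 6.07 + 11.50 + 9.59 = 27.16 ≈ 27.2 mm.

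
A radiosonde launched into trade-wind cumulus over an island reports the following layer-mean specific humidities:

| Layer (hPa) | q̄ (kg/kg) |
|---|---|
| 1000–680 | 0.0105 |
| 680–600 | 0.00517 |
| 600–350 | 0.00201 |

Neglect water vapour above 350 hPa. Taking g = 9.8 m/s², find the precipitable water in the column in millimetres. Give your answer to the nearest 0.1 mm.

Precipitable water is the column-integrated vapour mass per unit area: PW = (1/g) Σ q̄ Δp, with q in kg/kg and Δp in Pa (1 kg/m² of water = 1 mm).
Layer 1000–680 hPa: Δp = 320 hPa = 32000 Pa, q̄ = 0.0105 kg/kg → 0.0105 × 32000 / 9.8 = 34.29 mm
Layer 680–600 hPa: Δp = 80 hPa = 8000 Pa, q̄ = 0.00517 kg/kg → 0.00517 × 8000 / 9.8 = 4.22 mm
Layer 600–350 hPa: Δp = 250 hPa = 25000 Pa, q̄ = 0.00201 kg/kg → 0.00201 × 25000 / 9.8 = 5.13 mm
PW = 34.29 + 4.22 + 5.13 = 43.64 ≈ 43.6 mm.

PW ≈ 43.6 mm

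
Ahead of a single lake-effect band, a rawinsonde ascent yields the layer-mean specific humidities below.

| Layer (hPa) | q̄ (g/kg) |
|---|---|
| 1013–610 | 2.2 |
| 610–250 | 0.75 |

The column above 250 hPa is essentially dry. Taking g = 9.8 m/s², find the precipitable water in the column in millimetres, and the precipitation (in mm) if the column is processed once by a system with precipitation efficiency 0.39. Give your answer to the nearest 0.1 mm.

Precipitable water is the column-integrated vapour mass per unit area: PW = (1/g) Σ q̄ Δp, with q in kg/kg and Δp in Pa (1 kg/m² of water = 1 mm).
Layer 1013–610 hPa: Δp = 403 hPa = 40300 Pa, q̄ = 0.0022 kg/kg → 0.0022 × 40300 / 9.8 = 9.05 mm
Layer 610–250 hPa: Δp = 360 hPa = 36000 Pa, q̄ = 0.00075 kg/kg → 0.00075 × 36000 / 9.8 = 2.76 mm
PW = 9.05 + 2.76 = 11.81 ≈ 11.8 mm.
Precipitation = ε × PW = 0.39 × 11.8 = 4.6 mm.

PW ≈ 11.8 mm; precipitation ≈ 4.6 mm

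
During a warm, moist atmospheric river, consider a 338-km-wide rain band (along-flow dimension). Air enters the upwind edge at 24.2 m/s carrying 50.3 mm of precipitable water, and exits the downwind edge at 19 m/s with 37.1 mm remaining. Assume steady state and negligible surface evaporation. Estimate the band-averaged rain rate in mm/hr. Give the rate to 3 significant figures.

Column moisture flux per unit crosswind length is F = V × PW.
Inflow: F_in = 24.2 × 50.3 = 1217.26 mm·m/s
Outflow: F_out = 19 × 37.1 = 704.9 mm·m/s
Steady-state rate R = (F_in − F_out)/L = (1217.26 − 704.9) / 338000 m = 1.516e-03 mm/s.
R = 1.516e-03 × 3600 = 5.46 mm/hr.

R ≈ 5.46 mm/hr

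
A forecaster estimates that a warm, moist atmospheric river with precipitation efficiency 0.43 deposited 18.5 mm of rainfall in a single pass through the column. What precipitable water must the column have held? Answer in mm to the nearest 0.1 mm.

PW ≈ 43.0 mm

PW = rainfall / ε = 18.5 / 0.43 = 43.0 mm.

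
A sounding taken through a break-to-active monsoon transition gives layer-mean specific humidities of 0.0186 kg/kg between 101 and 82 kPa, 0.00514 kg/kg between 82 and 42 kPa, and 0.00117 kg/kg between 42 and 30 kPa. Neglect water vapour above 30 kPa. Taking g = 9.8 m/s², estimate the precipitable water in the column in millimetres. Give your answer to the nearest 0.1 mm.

Precipitable water is the column-integrated vapour mass per unit area: PW = (1/g) Σ q̄ Δp, with q in kg/kg and Δp in Pa (1 kg/m² of water = 1 mm).
Layer 101–82 kPa: Δp = 190 hPa = 19000 Pa, q̄ = 0.0186 kg/kg → 0.0186 × 19000 / 9.8 = 36.06 mm
Layer 82–42 kPa: Δp = 400 hPa = 40000 Pa, q̄ = 0.00514 kg/kg → 0.00514 × 40000 / 9.8 = 20.98 mm
Layer 42–30 kPa: Δp = 120 hPa = 12000 Pa, q̄ = 0.00117 kg/kg → 0.00117 × 12000 / 9.8 = 1.43 mm
PW = 36.06 + 20.98 + 1.43 = 58.47 ≈ 58.5 mm.

PW ≈ 58.5 mm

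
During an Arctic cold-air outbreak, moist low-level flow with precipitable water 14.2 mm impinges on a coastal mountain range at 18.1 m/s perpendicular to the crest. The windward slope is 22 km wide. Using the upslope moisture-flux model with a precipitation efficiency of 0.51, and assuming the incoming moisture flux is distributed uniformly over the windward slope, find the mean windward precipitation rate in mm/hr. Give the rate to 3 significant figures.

R ≈ 21.4 mm/hr

Incoming column moisture flux per unit ridge length: F = V × PW = 18.1 × 14.2 = 257.02 mm·m/s.
Spread over the 22 km slope with efficiency ε = 0.51: R = ε·F/W = 0.51 × 257.02 / 22000 m = 5.958e-03 mm/s.
R = 5.958e-03 × 3600 = 21.4 mm/hr.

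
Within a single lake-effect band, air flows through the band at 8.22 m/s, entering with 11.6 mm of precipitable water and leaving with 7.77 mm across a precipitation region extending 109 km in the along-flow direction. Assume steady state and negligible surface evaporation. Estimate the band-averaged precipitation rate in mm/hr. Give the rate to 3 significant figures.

Column moisture flux per unit crosswind length is F = V × PW.
Inflow: F_in = 8.22 × 11.6 = 95.352 mm·m/s
Outflow: F_out = 8.22 × 7.77 = 63.8694 mm·m/s
Steady-state rate R = (F_in − F_out)/L = (95.352 − 63.8694) / 109000 m = 2.888e-04 mm/s.
R = 2.888e-04 × 3600 = 1.04 mm/hr.

R ≈ 1.04 mm/hr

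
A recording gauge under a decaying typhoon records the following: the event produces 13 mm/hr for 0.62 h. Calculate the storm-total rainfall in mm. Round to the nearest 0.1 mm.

total ≈ 8.1 mm

Total = Σ Rᵢ Δtᵢ = 13 × 0.62
      = 8.06 = 8.1 mm.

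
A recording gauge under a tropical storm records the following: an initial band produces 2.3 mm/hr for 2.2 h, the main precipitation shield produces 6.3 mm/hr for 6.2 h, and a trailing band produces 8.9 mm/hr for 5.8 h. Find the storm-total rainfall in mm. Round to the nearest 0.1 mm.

Total = Σ Rᵢ Δtᵢ = 2.3 × 2.2 + 6.3 × 6.2 + 8.9 × 5.8
      = 5.06 + 39.06 + 51.62 = 95.7 mm.

total ≈ 95.7 mm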